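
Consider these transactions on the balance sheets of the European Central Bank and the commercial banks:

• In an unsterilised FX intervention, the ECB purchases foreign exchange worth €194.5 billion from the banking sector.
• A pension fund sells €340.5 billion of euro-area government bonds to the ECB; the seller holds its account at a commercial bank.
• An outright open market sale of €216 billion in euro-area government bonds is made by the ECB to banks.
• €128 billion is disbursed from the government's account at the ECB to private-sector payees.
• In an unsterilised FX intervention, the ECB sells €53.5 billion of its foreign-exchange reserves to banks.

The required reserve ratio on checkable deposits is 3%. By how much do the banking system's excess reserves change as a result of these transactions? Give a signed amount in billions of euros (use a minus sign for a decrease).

FX purchase €194.5 billion: reserves +€194.5B, deposits 0.
Asset purchase (from non-banks) €340.5 billion: reserves +€340.5B, deposits +€340.5B.
OMO sale (to banks) €216 billion: reserves −€216B, deposits 0.
Government spending €128 billion: reserves +€128B, deposits +€128B.
FX sale €53.5 billion: reserves −€53.5B, deposits 0.
Totals: Δreserves = +€393.5B, Δdeposits = +€468.5B.
Δrequired reserves = 3% × +€468.5B = +€14.055B.
Δexcess reserves = Δreserves − Δrequired = +€393.5B − (+€14.055B) = +€379.445 billion.

+€379.445 billion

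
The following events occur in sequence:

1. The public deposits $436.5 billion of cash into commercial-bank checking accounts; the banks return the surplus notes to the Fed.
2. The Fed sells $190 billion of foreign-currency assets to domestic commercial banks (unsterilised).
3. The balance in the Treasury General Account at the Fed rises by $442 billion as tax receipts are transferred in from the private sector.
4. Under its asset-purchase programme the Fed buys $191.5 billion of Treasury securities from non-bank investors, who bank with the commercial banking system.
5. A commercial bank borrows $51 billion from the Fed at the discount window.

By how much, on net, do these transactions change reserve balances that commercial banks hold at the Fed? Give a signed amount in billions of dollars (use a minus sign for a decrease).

Currency deposit $436.5 billion: returned notes are swapped for reserve credit → +$436.5B.
FX sale $190 billion: the buying banks pay out of their reserve balances → −$190B.
Government account inflow $442 billion: funds move from bank reserves into the government account → −$442B.
Asset purchase (from non-banks) $191.5 billion: the Fed pays by crediting reserve accounts → +$191.5B.
Discount-window loan $51 billion: the loan is credited to the bank's reserve account → +$51B.
Net: 436.5 − 190 − 442 + 191.5 + 51 = +$47 billion.

+$47 billion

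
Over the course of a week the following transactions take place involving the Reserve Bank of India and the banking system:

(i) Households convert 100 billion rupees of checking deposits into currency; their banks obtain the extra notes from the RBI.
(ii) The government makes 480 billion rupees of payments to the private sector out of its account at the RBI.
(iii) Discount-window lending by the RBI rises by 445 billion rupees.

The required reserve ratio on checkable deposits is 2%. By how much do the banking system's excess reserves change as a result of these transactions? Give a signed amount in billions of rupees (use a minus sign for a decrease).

Currency withdrawal 100 billion rupees: reserves −100B, deposits −100B.
Government spending 480 billion rupees: reserves +480B, deposits +480B.
Discount-window loan 445 billion rupees: reserves +445B, deposits 0.
Totals: Δreserves = +825B, Δdeposits = +380B.
Δrequired reserves = 2% × +380B = +7.6B.
Δexcess reserves = Δreserves − Δrequired = +825B − (+7.6B) = +817.4 billion.

+817.4 billion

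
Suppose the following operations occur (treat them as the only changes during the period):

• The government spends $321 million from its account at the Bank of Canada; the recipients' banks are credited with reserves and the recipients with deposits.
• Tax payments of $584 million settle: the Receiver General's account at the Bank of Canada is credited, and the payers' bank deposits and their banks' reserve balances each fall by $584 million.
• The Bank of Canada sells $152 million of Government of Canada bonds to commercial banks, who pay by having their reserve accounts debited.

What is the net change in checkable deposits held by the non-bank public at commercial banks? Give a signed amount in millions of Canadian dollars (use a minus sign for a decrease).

Government spending $321 million: non-bank counterparties' bank balances rise → +$321M.
Government account inflow $584 million: non-bank counterparties' bank balances fall → −$584M.
OMO sale (to banks) $152 million: the counterparty is a bank, so public deposits are unchanged → 0.
Net: 321 − 584 + 0 = -$263 million.

-$263 million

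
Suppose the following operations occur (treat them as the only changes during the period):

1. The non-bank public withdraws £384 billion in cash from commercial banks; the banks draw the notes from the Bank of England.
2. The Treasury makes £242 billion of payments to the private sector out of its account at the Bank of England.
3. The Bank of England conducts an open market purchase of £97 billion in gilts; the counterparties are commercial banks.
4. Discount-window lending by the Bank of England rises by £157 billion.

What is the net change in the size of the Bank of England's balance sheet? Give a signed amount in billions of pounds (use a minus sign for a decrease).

Bank of England balance sheet:
  Assets:      Securities +£97B, Loans to banks +£157B
  Liabilities: Bank reserves +£112B, Currency in circulation +£384B, Government deposits −£242B
Commercial banking system:
  Assets:      Reserves at CB +£112B, Securities −£97B
  Liabilities: Checkable deposits −£142B, Borrowings from CB +£157B
Change in total Bank of England assets = +£254 billion.

+£254 billion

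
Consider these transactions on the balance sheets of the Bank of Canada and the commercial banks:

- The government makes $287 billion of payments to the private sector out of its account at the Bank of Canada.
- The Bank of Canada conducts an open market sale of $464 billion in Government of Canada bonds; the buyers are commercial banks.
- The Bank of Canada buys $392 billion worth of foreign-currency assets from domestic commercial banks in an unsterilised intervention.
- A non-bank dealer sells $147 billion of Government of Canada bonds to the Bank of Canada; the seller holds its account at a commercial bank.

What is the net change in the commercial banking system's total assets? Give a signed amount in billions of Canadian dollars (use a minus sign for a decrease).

Bank of Canada balance sheet:
  Assets:      Securities −$317B, Foreign assets +$392B
  Liabilities: Bank reserves +$362B, Government deposits −$287B
Commercial banking system:
  Assets:      Reserves at CB +$362B, Securities +$464B, Foreign assets −$392B
  Liabilities: Checkable deposits +$434B
Change in total bank assets = +$434 billion.

+$434 billion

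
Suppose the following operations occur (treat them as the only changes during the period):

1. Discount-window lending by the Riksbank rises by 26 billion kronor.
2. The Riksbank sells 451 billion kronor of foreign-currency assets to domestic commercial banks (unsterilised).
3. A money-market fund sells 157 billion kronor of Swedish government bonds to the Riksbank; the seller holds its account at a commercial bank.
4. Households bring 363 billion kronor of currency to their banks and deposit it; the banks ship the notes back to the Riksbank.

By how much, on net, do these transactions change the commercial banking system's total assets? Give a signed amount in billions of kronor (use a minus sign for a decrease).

+546 billion

Riksbank balance sheet:
  Assets:      Securities +157B, Loans to banks +26B, Foreign assets −451B
  Liabilities: Bank reserves +95B, Currency in circulation −363B
Commercial banking system:
  Assets:      Reserves at CB +95B, Foreign assets +451B
  Liabilities: Checkable deposits +520B, Borrowings from CB +26B
Change in total bank assets = +546 billion.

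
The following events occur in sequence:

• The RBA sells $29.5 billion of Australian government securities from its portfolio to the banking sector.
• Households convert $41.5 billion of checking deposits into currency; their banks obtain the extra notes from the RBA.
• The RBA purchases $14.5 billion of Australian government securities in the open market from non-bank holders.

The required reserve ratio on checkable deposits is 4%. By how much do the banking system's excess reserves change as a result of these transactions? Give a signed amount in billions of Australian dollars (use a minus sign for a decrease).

-$55.42 billion

OMO sale (to banks) $29.5 billion: reserves −$29.5B, deposits 0.
Currency withdrawal $41.5 billion: reserves −$41.5B, deposits −$41.5B.
Asset purchase (from non-banks) $14.5 billion: reserves +$14.5B, deposits +$14.5B.
Totals: Δreserves = −$56.5B, Δdeposits = −$27B.
Δrequired reserves = 4% × −$27B = −$1.08B.
Δexcess reserves = Δreserves − Δrequired = −$56.5B − (−$1.08B) = -$55.42 billion.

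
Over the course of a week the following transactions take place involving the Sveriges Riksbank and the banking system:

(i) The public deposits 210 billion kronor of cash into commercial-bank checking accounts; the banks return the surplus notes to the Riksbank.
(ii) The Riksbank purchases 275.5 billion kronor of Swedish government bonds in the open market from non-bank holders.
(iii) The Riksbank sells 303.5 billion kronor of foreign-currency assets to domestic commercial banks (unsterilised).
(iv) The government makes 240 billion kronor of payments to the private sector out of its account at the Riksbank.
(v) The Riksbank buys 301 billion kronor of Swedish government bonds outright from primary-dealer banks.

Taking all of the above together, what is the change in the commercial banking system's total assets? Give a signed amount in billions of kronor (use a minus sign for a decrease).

Currency deposit 210 billion kronor: bank balance sheets expand → +210B.
Asset purchase (from non-banks) 275.5 billion kronor: bank balance sheets expand → +275.5B.
FX sale 303.5 billion kronor: just an asset swap on bank balance sheets → 0.
Government spending 240 billion kronor: bank balance sheets expand → +240B.
OMO purchase (from banks) 301 billion kronor: just an asset swap on bank balance sheets → 0.
Net: 210 + 275.5 + 0 + 240 + 0 = +725.5 billion.

+725.5 billion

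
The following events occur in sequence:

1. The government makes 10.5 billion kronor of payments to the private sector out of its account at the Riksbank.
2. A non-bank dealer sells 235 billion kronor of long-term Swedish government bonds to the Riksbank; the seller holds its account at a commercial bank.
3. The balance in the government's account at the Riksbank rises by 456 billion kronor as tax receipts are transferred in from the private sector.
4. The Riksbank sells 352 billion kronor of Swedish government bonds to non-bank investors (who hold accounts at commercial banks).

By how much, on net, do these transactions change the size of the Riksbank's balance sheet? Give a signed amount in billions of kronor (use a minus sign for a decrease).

-117 billion

Government spending 10.5 billion kronor: only the composition of liabilities changes → 0.
Asset purchase (from non-banks) 235 billion kronor: a Riksbank asset is acquired → +235B.
Government account inflow 456 billion kronor: only the composition of liabilities changes → 0.
Asset sale (to non-banks) 352 billion kronor: a Riksbank asset is shed → −352B.
Net: 0 + 235 + 0 − 352 = -117 billion.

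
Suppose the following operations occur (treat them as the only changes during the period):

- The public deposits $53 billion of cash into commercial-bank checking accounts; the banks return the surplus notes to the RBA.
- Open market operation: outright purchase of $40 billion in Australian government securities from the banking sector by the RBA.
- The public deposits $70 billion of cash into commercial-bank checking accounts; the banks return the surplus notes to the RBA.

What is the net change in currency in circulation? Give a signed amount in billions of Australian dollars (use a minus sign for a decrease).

RBA balance sheet:
  Assets:      Securities +$40B
  Liabilities: Bank reserves +$163B, Currency in circulation −$123B
Commercial banking system:
  Assets:      Reserves at CB +$163B, Securities −$40B
  Liabilities: Checkable deposits +$123B
So the change in currency in circulation is -$123 billion.

-$123 billion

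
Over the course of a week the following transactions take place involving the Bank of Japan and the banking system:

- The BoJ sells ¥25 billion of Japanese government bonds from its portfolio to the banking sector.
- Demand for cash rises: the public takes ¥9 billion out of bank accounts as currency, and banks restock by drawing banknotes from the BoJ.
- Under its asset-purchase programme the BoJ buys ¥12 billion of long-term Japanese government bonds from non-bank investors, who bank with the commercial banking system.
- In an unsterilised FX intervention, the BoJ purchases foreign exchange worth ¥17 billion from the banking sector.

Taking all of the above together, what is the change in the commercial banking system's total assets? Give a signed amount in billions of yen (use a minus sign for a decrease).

+¥3 billion

OMO sale (to banks) ¥25 billion: just an asset swap on bank balance sheets → 0.
Currency withdrawal ¥9 billion: bank balance sheets shrink → −¥9B.
Asset purchase (from non-banks) ¥12 billion: bank balance sheets expand → +¥12B.
FX purchase ¥17 billion: just an asset swap on bank balance sheets → 0.
Net: 0 − 9 + 12 + 0 = +¥3 billion.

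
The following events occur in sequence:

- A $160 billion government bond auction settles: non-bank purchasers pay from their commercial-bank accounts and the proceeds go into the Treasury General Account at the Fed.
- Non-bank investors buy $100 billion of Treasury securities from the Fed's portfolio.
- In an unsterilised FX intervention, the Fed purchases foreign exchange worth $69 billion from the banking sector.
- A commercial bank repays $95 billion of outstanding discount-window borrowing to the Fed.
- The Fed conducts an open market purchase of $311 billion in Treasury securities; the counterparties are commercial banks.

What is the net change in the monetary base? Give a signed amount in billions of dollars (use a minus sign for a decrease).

+$25 billion

Fed balance sheet:
  Assets:      Securities +$211B, Loans to banks −$95B, Foreign assets +$69B
  Liabilities: Bank reserves +$25B, Government deposits +$160B
Commercial banking system:
  Assets:      Reserves at CB +$25B, Securities −$311B, Foreign assets −$69B
  Liabilities: Checkable deposits −$260B, Borrowings from CB −$95B
Monetary base = currency + reserves: 0 + (+$25B) = +$25 billion.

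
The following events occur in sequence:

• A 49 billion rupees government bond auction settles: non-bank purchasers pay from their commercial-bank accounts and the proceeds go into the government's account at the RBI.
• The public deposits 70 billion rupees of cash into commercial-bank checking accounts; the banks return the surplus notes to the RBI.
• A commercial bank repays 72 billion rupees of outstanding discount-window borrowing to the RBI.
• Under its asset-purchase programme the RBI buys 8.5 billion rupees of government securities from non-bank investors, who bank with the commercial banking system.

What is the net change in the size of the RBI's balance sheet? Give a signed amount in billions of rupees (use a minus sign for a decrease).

-63.5 billion

RBI balance sheet:
  Assets:      Securities +8.5B, Loans to banks −72B
  Liabilities: Bank reserves −42.5B, Currency in circulation −70B, Government deposits +49B
Change in total RBI assets = -63.5 billion.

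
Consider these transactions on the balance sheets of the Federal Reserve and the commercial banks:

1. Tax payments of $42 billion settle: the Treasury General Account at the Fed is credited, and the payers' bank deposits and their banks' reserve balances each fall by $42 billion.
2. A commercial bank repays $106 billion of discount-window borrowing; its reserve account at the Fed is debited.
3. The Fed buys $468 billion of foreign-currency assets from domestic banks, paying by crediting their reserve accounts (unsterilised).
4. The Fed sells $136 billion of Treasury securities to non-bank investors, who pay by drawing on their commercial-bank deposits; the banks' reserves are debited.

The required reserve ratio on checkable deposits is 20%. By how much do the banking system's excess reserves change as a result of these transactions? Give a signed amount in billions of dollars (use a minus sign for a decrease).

Government account inflow $42 billion: reserves −$42B, deposits −$42B.
Discount-window repayment $106 billion: reserves −$106B, deposits 0.
FX purchase $468 billion: reserves +$468B, deposits 0.
Asset sale (to non-banks) $136 billion: reserves −$136B, deposits −$136B.
Totals: Δreserves = +$184B, Δdeposits = −$178B.
Δrequired reserves = 20% × −$178B = −$35.6B.
Δexcess reserves = Δreserves − Δrequired = +$184B − (−$35.6B) = +$219.6 billion.

+$219.6 billion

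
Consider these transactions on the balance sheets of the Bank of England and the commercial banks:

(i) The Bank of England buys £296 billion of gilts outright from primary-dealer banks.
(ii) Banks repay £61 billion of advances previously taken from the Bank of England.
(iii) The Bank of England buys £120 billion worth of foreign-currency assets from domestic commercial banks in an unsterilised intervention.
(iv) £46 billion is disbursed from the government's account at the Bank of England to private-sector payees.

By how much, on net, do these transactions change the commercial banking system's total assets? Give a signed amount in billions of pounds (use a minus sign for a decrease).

-£15 billion

Bank of England balance sheet:
  Assets:      Securities +£296B, Loans to banks −£61B, Foreign assets +£120B
  Liabilities: Bank reserves +£401B, Government deposits −£46B
Commercial banking system:
  Assets:      Reserves at CB +£401B, Securities −£296B, Foreign assets −£120B
  Liabilities: Checkable deposits +£46B, Borrowings from CB −£61B
Change in total bank assets = -£15 billion.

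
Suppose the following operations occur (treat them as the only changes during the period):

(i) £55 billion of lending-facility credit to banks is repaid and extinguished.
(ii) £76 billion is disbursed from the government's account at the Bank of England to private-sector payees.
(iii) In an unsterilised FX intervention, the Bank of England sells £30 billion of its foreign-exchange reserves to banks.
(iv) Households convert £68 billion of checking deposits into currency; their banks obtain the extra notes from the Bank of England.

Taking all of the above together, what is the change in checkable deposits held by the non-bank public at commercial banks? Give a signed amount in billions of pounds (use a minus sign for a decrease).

+£8 billion

Discount-window repayment £55 billion: the counterparty is a bank, so public deposits are unchanged → 0.
Government spending £76 billion: non-bank counterparties' bank balances rise → +£76B.
FX sale £30 billion: the counterparty is a bank, so public deposits are unchanged → 0.
Currency withdrawal £68 billion: non-bank counterparties' bank balances fall → −£68B.
Net: 0 + 76 + 0 − 68 = +£8 billion.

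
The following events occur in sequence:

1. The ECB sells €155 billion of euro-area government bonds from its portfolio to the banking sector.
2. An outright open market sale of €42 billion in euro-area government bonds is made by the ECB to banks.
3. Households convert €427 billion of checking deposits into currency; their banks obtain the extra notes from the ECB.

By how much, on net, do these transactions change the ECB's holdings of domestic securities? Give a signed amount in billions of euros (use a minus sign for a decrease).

-€197 billion

ECB balance sheet:
  Assets:      Securities −€197B
  Liabilities: Bank reserves −€624B, Currency in circulation +€427B
So the change in the ECB's holdings of domestic securities is -€197 billion.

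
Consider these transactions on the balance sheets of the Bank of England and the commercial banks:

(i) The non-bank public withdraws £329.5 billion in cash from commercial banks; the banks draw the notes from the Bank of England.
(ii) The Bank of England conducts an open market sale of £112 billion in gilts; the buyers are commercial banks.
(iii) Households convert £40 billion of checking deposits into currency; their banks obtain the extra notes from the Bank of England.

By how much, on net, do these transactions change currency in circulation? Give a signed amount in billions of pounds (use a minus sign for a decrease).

Currency withdrawal £329.5 billion: notes leave the central bank → +£329.5B.
OMO sale (to banks) £112 billion: no currency enters or leaves circulation → 0.
Currency withdrawal £40 billion: notes leave the central bank → +£40B.
Net: 329.5 + 0 + 40 = +£369.5 billion.

+£369.5 billion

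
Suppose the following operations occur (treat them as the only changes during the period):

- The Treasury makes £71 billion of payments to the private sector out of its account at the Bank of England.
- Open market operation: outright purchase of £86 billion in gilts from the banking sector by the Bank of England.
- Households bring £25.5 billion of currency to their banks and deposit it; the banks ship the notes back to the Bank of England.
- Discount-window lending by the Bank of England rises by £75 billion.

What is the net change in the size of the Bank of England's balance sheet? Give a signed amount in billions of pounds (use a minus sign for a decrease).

+£161 billion

Bank of England balance sheet:
  Assets:      Securities +£86B, Loans to banks +£75B
  Liabilities: Bank reserves +£257.5B, Currency in circulation −£25.5B, Government deposits −£71B
Commercial banking system:
  Assets:      Reserves at CB +£257.5B, Securities −£86B
  Liabilities: Checkable deposits +£96.5B, Borrowings from CB +£75B
Change in total Bank of England assets = +£161 billion.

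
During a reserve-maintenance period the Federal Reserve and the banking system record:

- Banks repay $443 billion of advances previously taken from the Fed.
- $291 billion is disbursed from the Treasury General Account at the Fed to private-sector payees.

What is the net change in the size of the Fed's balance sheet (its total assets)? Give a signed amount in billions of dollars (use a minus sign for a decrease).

Discount-window repayment $443 billion: a Fed asset is shed → −$443B.
Government spending $291 billion: only the composition of liabilities changes → 0.
Net: −443 + 0 = -$443 billion.

-$443 billion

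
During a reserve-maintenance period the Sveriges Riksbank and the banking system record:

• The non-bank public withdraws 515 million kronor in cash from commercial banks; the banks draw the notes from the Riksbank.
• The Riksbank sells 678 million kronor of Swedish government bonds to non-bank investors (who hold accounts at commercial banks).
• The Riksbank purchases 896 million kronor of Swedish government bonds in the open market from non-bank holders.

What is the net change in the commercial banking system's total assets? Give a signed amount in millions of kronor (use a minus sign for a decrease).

Currency withdrawal 515 million kronor: bank balance sheets shrink → −515M.
Asset sale (to non-banks) 678 million kronor: bank balance sheets shrink → −678M.
Asset purchase (from non-banks) 896 million kronor: bank balance sheets expand → +896M.
Net: −515 − 678 + 896 = -297 million.

-297 million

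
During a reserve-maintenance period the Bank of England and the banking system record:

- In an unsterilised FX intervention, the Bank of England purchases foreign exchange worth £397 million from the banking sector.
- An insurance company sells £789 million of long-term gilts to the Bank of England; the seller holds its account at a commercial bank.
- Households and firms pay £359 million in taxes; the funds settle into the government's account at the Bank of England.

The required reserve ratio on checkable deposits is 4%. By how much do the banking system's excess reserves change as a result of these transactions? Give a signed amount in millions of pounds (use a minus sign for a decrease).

+£809.8 million

FX purchase £397 million: reserves +£397M, deposits 0.
Asset purchase (from non-banks) £789 million: reserves +£789M, deposits +£789M.
Government account inflow £359 million: reserves −£359M, deposits −£359M.
Totals: Δreserves = +£827M, Δdeposits = +£430M.
Δrequired reserves = 4% × +£430M = +£17.2M.
Δexcess reserves = Δreserves − Δrequired = +£827M − (+£17.2M) = +£809.8 million.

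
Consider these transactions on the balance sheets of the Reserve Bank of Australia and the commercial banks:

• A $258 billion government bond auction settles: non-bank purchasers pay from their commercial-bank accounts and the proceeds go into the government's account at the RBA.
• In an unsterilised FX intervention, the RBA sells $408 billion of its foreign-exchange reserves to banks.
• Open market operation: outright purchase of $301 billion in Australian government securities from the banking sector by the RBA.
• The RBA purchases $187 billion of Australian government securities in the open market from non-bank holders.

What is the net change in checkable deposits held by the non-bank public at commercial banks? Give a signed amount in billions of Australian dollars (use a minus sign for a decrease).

RBA balance sheet:
  Assets:      Securities +$488B, Foreign assets −$408B
  Liabilities: Bank reserves −$178B, Government deposits +$258B
Commercial banking system:
  Assets:      Reserves at CB −$178B, Securities −$301B, Foreign assets +$408B
  Liabilities: Checkable deposits −$71B
So the change in checkable deposits held by the non-bank public at commercial banks is -$71 billion.

-$71 billion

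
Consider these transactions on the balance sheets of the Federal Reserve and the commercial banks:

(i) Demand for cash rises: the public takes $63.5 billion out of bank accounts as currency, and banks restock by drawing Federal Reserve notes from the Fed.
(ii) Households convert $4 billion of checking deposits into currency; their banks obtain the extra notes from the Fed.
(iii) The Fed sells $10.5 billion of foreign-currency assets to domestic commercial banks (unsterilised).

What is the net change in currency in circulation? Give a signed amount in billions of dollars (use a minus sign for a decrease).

+$67.5 billion

Fed balance sheet:
  Assets:      Foreign assets −$10.5B
  Liabilities: Bank reserves −$78B, Currency in circulation +$67.5B
Commercial banking system:
  Assets:      Reserves at CB −$78B, Foreign assets +$10.5B
  Liabilities: Checkable deposits −$67.5B
So the change in currency in circulation is +$67.5 billion.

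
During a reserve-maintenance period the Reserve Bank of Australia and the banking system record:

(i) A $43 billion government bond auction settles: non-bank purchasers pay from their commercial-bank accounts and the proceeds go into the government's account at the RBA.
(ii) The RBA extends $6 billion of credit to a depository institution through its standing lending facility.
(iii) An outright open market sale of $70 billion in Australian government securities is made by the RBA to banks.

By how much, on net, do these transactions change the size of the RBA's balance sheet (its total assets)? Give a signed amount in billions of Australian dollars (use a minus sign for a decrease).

-$64 billion

Government account inflow $43 billion: only the composition of liabilities changes → 0.
Discount-window loan $6 billion: an RBA asset is acquired → +$6B.
OMO sale (to banks) $70 billion: an RBA asset is shed → −$70B.
Net: 0 + 6 − 70 = -$64 billion.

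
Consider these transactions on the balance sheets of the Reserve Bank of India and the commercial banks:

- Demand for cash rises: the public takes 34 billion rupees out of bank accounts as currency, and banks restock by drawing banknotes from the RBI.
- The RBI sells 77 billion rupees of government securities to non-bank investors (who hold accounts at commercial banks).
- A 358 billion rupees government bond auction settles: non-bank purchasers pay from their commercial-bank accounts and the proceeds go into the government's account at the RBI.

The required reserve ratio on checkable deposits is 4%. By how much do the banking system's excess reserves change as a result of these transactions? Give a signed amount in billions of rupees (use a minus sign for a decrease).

-450.24 billion

Currency withdrawal 34 billion rupees: reserves −34B, deposits −34B.
Asset sale (to non-banks) 77 billion rupees: reserves −77B, deposits −77B.
Government account inflow 358 billion rupees: reserves −358B, deposits −358B.
Totals: Δreserves = −469B, Δdeposits = −469B.
Δrequired reserves = 4% × −469B = −18.76B.
Δexcess reserves = Δreserves − Δrequired = −469B − (−18.76B) = -450.24 billion.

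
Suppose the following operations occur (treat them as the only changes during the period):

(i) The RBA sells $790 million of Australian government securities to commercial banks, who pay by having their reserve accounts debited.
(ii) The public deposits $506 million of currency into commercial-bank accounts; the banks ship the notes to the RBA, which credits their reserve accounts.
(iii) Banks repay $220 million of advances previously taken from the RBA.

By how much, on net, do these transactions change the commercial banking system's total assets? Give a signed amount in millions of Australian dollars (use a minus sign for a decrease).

RBA balance sheet:
  Assets:      Securities −$790M, Loans to banks −$220M
  Liabilities: Bank reserves −$504M, Currency in circulation −$506M
Commercial banking system:
  Assets:      Reserves at CB −$504M, Securities +$790M
  Liabilities: Checkable deposits +$506M, Borrowings from CB −$220M
Change in total bank assets = +$286 million.

+$286 million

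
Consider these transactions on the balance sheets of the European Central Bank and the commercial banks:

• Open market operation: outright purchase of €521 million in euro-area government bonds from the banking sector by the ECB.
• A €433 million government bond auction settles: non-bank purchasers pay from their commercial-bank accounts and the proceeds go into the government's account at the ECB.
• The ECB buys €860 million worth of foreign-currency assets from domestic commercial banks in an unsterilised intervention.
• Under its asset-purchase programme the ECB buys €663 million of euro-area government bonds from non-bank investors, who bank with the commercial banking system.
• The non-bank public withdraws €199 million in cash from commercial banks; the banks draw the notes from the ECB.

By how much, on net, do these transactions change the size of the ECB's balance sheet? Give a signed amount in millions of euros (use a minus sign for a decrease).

ECB balance sheet:
  Assets:      Securities +€1184M, Foreign assets +€860M
  Liabilities: Bank reserves +€1412M, Currency in circulation +€199M, Government deposits +€433M
Commercial banking system:
  Assets:      Reserves at CB +€1412M, Securities −€521M, Foreign assets −€860M
  Liabilities: Checkable deposits +€31M
Change in total ECB assets = +€2044 million.

+€2044 million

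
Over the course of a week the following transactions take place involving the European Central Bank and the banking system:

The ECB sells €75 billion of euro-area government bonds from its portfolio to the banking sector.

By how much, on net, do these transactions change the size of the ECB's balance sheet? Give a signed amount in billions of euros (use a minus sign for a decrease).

OMO sale (to banks) €75 billion: an ECB asset is shed → −€75B.

-€75 billion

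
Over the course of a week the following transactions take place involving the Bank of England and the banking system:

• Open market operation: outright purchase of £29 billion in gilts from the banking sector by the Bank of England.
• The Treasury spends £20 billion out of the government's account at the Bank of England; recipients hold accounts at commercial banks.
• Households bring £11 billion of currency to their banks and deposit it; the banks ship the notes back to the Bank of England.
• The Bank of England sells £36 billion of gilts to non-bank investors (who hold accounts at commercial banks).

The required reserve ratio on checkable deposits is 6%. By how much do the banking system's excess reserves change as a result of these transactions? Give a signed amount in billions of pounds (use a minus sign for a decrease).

+£24.3 billion

OMO purchase (from banks) £29 billion: reserves +£29B, deposits 0.
Government spending £20 billion: reserves +£20B, deposits +£20B.
Currency deposit £11 billion: reserves +£11B, deposits +£11B.
Asset sale (to non-banks) £36 billion: reserves −£36B, deposits −£36B.
Totals: Δreserves = +£24B, Δdeposits = −£5B.
Δrequired reserves = 6% × −£5B = −£0.3B.
Δexcess reserves = Δreserves − Δrequired = +£24B − (−£0.3B) = +£24.3 billion.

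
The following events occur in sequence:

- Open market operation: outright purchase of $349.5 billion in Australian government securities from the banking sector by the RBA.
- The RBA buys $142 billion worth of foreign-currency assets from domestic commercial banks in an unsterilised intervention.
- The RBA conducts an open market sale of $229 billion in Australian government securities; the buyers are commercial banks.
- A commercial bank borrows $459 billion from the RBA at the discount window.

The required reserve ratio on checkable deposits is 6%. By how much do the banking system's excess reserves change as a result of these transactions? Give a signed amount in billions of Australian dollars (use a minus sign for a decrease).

+$721.5 billion

OMO purchase (from banks) $349.5 billion: reserves +$349.5B, deposits 0.
FX purchase $142 billion: reserves +$142B, deposits 0.
OMO sale (to banks) $229 billion: reserves −$229B, deposits 0.
Discount-window loan $459 billion: reserves +$459B, deposits 0.
Totals: Δreserves = +$721.5B, Δdeposits = 0.
Δrequired reserves = 6% × 0 = 0.
Δexcess reserves = Δreserves − Δrequired = +$721.5B − (0) = +$721.5 billion.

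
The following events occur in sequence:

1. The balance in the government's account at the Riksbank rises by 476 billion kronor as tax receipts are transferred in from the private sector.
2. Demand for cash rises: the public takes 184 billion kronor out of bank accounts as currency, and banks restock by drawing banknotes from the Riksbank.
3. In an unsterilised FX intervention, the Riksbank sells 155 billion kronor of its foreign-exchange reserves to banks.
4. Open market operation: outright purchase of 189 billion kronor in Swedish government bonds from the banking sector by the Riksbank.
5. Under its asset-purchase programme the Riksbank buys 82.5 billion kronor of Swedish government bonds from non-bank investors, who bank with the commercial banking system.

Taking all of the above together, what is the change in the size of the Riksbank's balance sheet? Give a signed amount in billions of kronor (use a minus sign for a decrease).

+116.5 billion

Government account inflow 476 billion kronor: only the composition of liabilities changes → 0.
Currency withdrawal 184 billion kronor: only the composition of liabilities changes → 0.
FX sale 155 billion kronor: a Riksbank asset is shed → −155B.
OMO purchase (from banks) 189 billion kronor: a Riksbank asset is acquired → +189B.
Asset purchase (from non-banks) 82.5 billion kronor: a Riksbank asset is acquired → +82.5B.
Net: 0 + 0 − 155 + 189 + 82.5 = +116.5 billion.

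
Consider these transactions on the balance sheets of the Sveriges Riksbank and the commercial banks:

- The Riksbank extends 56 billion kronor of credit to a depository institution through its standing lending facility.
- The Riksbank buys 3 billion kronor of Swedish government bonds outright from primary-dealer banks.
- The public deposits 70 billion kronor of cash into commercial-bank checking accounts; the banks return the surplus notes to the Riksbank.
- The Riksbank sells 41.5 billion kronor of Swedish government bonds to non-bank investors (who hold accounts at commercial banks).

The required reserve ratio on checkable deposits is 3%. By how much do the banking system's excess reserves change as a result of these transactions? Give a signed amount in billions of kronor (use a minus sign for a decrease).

+86.645 billion

Discount-window loan 56 billion kronor: reserves +56B, deposits 0.
OMO purchase (from banks) 3 billion kronor: reserves +3B, deposits 0.
Currency deposit 70 billion kronor: reserves +70B, deposits +70B.
Asset sale (to non-banks) 41.5 billion kronor: reserves −41.5B, deposits −41.5B.
Totals: Δreserves = +87.5B, Δdeposits = +28.5B.
Δrequired reserves = 3% × +28.5B = +0.855B.
Δexcess reserves = Δreserves − Δrequired = +87.5B − (+0.855B) = +86.645 billion.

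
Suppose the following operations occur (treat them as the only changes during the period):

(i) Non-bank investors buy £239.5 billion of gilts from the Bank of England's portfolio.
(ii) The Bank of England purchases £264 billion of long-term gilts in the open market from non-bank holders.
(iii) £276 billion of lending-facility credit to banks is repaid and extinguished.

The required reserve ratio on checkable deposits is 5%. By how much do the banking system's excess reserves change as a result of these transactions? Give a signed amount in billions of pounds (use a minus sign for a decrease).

-£252.725 billion

Asset sale (to non-banks) £239.5 billion: reserves −£239.5B, deposits −£239.5B.
Asset purchase (from non-banks) £264 billion: reserves +£264B, deposits +£264B.
Discount-window repayment £276 billion: reserves −£276B, deposits 0.
Totals: Δreserves = −£251.5B, Δdeposits = +£24.5B.
Δrequired reserves = 5% × +£24.5B = +£1.225B.
Δexcess reserves = Δreserves − Δrequired = −£251.5B − (+£1.225B) = -£252.725 billion.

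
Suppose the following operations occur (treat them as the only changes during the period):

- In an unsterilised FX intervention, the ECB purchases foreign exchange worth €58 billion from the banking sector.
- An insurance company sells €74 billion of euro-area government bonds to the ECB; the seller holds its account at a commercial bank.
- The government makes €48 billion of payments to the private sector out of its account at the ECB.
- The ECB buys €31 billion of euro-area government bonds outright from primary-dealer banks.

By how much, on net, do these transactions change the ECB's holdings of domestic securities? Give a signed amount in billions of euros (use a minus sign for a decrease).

FX purchase €58 billion: the ECB's securities portfolio is untouched → 0.
Asset purchase (from non-banks) €74 billion: securities added to the ECB's portfolio → +€74B.
Government spending €48 billion: the ECB's securities portfolio is untouched → 0.
OMO purchase (from banks) €31 billion: securities added to the ECB's portfolio → +€31B.
Net: 0 + 74 + 0 + 31 = +€105 billion.

+€105 billion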